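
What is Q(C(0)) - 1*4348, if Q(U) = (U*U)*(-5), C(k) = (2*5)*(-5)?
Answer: -16848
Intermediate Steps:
C(k) = -50 (C(k) = 10*(-5) = -50)
Q(U) = -5*U² (Q(U) = U²*(-5) = -5*U²)
Q(C(0)) - 1*4348 = -5*(-50)² - 1*4348 = -5*2500 - 4348 = -12500 - 4348 = -16848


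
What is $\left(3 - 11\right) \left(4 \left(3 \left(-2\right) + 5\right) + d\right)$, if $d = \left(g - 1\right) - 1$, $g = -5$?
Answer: $88$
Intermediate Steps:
$d = -7$ ($d = \left(-5 - 1\right) - 1 = -6 - 1 = -7$)
$\left(3 - 11\right) \left(4 \left(3 \left(-2\right) + 5\right) + d\right) = \left(3 - 11\right) \left(4 \left(3 \left(-2\right) + 5\right) - 7\right) = - 8 \left(4 \left(-6 + 5\right) - 7\right) = - 8 \left(4 \left(-1\right) - 7\right) = - 8 \left(-4 - 7\right) = \left(-8\right) \left(-11\right) = 88$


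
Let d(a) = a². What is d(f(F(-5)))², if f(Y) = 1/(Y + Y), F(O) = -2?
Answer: 1/256 ≈ 0.0039063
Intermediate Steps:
f(Y) = 1/(2*Y)
d(f(F(-5)))² = (((½)/(-2))²)² = (((½)*(-½))²)² = ((-¼)²)² = (1/16)² = 1/256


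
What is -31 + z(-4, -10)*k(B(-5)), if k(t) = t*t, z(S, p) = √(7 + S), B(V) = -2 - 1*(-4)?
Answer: -31 + 4*√3 ≈ -24.072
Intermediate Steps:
B(V) = 2 (B(V) = -2 + 4 = 2)
k(t) = t²
-31 + z(-4, -10)*k(B(-5)) = -31 + √(7 - 4)*2² = -31 + √3*4 = -31 + 4*√3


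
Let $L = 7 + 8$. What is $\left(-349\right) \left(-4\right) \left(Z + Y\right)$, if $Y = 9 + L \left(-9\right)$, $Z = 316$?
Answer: $265240$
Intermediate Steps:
$L = 15$
$Y = -126$ ($Y = 9 + 15 \left(-9\right) = 9 - 135 = -126$)
$\left(-349\right) \left(-4\right) \left(Z + Y\right) = \left(-349\right) \left(-4\right) \left(316 - 126\right) = 1396 \cdot 190 = 265240$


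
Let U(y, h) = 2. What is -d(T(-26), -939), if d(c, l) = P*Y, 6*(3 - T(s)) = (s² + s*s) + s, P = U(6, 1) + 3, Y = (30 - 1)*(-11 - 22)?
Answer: 4785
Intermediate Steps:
Y = -957 (Y = 29*(-33) = -957)
P = 5 (P = 2 + 3 = 5)
T(s) = 3 - s²/3 - s/6 (T(s) = 3 - ((s² + s*s) + s)/6 = 3 - ((s² + s²) + s)/6 = 3 - (2*s² + s)/6 = 3 - (s + 2*s²)/6 = 3 + (-s²/3 - s/6) = 3 - s²/3 - s/6)
d(c, l) = -4785 (d(c, l) = 5*(-957) = -4785)
-d(T(-26), -939) = -1*(-4785) = 4785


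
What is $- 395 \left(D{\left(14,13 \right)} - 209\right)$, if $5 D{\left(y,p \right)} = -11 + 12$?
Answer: $82476$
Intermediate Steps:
$D{\left(y,p \right)} = \frac{1}{5}$ ($D{\left(y,p \right)} = \frac{-11 + 12}{5} = \frac{1}{5} \cdot 1 = \frac{1}{5}$)
$- 395 \left(D{\left(14,13 \right)} - 209\right) = - 395 \left(\frac{1}{5} - 209\right) = \left(-395\right) \left(- \frac{1044}{5}\right) = 82476$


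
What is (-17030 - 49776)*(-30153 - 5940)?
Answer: 2411228958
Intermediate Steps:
(-17030 - 49776)*(-30153 - 5940) = -66806*(-36093) = 2411228958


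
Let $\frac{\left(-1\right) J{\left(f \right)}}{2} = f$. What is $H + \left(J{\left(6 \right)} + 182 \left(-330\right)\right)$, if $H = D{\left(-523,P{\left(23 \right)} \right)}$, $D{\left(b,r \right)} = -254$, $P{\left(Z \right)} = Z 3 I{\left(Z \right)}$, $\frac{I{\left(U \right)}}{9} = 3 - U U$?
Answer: $-60326$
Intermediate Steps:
$J{\left(f \right)} = - 2 f$
$I{\left(U \right)} = 27 - 9 U^{2}$ ($I{\left(U \right)} = 9 \left(3 - U U\right) = 9 \left(3 - U^{2}\right) = 27 - 9 U^{2}$)
$P{\left(Z \right)} = 3 Z \left(27 - 9 Z^{2}\right)$ ($P{\left(Z \right)} = Z 3 \left(27 - 9 Z^{2}\right) = 3 Z \left(27 - 9 Z^{2}\right)$)
$H = -254$
$H + \left(J{\left(6 \right)} + 182 \left(-330\right)\right) = -254 + \left(\left(-2\right) 6 + 182 \left(-330\right)\right) = -254 - 60072 = -60326$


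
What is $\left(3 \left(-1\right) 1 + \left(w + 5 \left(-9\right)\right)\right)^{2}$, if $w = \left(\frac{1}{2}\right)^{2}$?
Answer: $\frac{36481}{16} \approx 2280.1$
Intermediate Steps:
$w = \frac{1}{4}$ ($w = \left(\frac{1}{2}\right)^{2} = \frac{1}{4} \approx 0.25$)
$\left(3 \left(-1\right) 1 + \left(w + 5 \left(-9\right)\right)\right)^{2} = \left(3 \left(-1\right) 1 + \left(\frac{1}{4} + 5 \left(-9\right)\right)\right)^{2} = \left(\left(-3\right) 1 + \left(\frac{1}{4} - 45\right)\right)^{2} = \left(-3 - \frac{179}{4}\right)^{2} = \left(- \frac{191}{4}\right)^{2} = \frac{36481}{16}$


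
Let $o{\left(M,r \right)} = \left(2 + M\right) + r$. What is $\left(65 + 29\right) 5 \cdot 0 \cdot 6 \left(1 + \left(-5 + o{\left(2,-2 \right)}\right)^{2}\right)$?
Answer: $0$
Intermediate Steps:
$o{\left(M,r \right)} = 2 + M + r$
$\left(65 + 29\right) 5 \cdot 0 \cdot 6 \left(1 + \left(-5 + o{\left(2,-2 \right)}\right)^{2}\right) = \left(65 + 29\right) 5 \cdot 0 \cdot 6 \left(1 + \left(-5 + \left(2 + 2 - 2\right)\right)^{2}\right) = 94 \cdot 0 \cdot 6 \left(1 + \left(-5 + 2\right)^{2}\right) = 94 \cdot 0 \left(1 + \left(-3\right)^{2}\right) = 94 \cdot 0 \left(1 + 9\right) = 94 \cdot 0 \cdot 10 = 94 \cdot 0 = 0$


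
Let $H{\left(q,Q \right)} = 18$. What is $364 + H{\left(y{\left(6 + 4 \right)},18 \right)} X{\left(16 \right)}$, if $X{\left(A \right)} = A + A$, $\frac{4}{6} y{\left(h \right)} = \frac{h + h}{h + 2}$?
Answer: $940$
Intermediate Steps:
$y{\left(h \right)} = \frac{3 h}{2 + h}$ ($y{\left(h \right)} = \frac{3 \frac{h + h}{h + 2}}{2} = \frac{3 \frac{2 h}{2 + h}}{2} = \frac{3 h}{2 + h}$)
$X{\left(A \right)} = 2 A$
$364 + H{\left(y{\left(6 + 4 \right)},18 \right)} X{\left(16 \right)} = 364 + 18 \cdot 2 \cdot 16 = 364 + 18 \cdot 32 = 364 + 576 = 940$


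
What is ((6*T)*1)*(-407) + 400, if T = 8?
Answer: -19136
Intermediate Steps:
((6*T)*1)*(-407) + 400 = ((6*8)*1)*(-407) + 400 = (48*1)*(-407) + 400 = 48*(-407) + 400 = -19536 + 400 = -19136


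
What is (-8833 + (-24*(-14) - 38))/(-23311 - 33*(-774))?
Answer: -8535/2231 ≈ -3.8256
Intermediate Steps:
(-8833 + (-24*(-14) - 38))/(-23311 - 33*(-774)) = (-8833 + (336 - 38))/(-23311 + 25542) = (-8833 + 298)/2231 = -8535*1/2231 = -8535/2231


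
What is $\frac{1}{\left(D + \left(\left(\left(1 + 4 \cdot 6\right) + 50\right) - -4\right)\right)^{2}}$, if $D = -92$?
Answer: $\frac{1}{169} \approx 0.0059172$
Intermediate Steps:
$\frac{1}{\left(D + \left(\left(\left(1 + 4 \cdot 6\right) + 50\right) - -4\right)\right)^{2}} = \frac{1}{\left(-92 + \left(\left(\left(1 + 4 \cdot 6\right) + 50\right) - -4\right)\right)^{2}} = \frac{1}{\left(-92 + \left(\left(\left(1 + 24\right) + 50\right) + \left(-7 + 11\right)\right)\right)^{2}} = \frac{1}{\left(-92 + \left(\left(25 + 50\right) + 4\right)\right)^{2}} = \frac{1}{\left(-92 + \left(75 + 4\right)\right)^{2}} = \frac{1}{\left(-92 + 79\right)^{2}} = \frac{1}{\left(-13\right)^{2}} = \frac{1}{169}$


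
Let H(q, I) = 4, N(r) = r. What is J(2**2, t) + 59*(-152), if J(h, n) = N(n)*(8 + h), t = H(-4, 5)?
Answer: -8920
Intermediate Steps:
t = 4
J(h, n) = n*(8 + h)
J(2**2, t) + 59*(-152) = 4*(8 + 2**2) + 59*(-152) = 4*(8 + 4) - 8968 = 4*12 - 8968 = 48 - 8968 = -8920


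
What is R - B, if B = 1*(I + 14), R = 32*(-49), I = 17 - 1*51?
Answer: -1548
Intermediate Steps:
I = -34 (I = 17 - 51 = -34)
R = -1568
B = -20 (B = 1*(-34 + 14) = 1*(-20) = -20)
R - B = -1568 - 1*(-20) = -1568 + 20 = -1548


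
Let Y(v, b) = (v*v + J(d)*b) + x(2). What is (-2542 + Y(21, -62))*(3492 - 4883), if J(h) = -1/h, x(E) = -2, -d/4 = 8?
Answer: 46847489/16 ≈ 2.9280e+6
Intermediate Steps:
d = -32 (d = -4*8 = -32)
Y(v, b) = -2 + v² + b/32 (Y(v, b) = (v*v + (-1/(-32))*b) - 2 = (v² + (-1*(-1/32))*b) - 2 = (v² + b/32) - 2 = -2 + v² + b/32)
(-2542 + Y(21, -62))*(3492 - 4883) = (-2542 + (-2 + 21² + (1/32)*(-62)))*(3492 - 4883) = (-2542 + (-2 + 441 - 31/16))*(-1391) = (-2542 + 6993/16)*(-1391) = -33679/16*(-1391) = 46847489/16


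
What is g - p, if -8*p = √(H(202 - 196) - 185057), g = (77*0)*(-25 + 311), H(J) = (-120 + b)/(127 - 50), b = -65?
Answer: 3*I*√121913022/616 ≈ 53.773*I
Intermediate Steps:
H(J) = -185/77 (H(J) = (-120 - 65)/(127 - 50) = -185/77)
g = 0 (g = 0*286 = 0)
p = -3*I*√121913022/616 (p = -√(-185/77 - 185057)/8 = -3*I*√121913022/616 ≈ -53.773*I)
g - p = 0 - (-3)*I*√121913022/616 = 0 + 3*I*√121913022/616 = 3*I*√121913022/616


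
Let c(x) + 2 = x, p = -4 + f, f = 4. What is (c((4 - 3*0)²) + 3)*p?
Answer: 0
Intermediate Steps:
p = 0 (p = -4 + 4 = 0)
c(x) = -2 + x
(c((4 - 3*0)²) + 3)*p = ((-2 + (4 - 3*0)²) + 3)*0 = ((-2 + (4 - 1*0)²) + 3)*0 = ((-2 + (4 + 0)²) + 3)*0 = ((-2 + 4²) + 3)*0 = ((-2 + 16) + 3)*0 = (14 + 3)*0 = 17*0 = 0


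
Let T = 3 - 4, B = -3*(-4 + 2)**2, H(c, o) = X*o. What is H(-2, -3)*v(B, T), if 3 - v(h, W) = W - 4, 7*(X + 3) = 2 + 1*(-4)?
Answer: 552/7 ≈ 78.857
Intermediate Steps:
X = -23/7 (X = -3 + (2 + 1*(-4))/7 = -3 + (2 - 4)/7 = -3 + (1/7)*(-2) = -3 - 2/7 = -23/7 ≈ -3.2857)
H(c, o) = -23*o/7
B = -12 (B = -3*(-2)**2 = -3*4 = -12)
T = -1
v(h, W) = 7 - W (v(h, W) = 3 - (W - 4) = 3 - (-4 + W) = 3 + (4 - W) = 7 - W)
H(-2, -3)*v(B, T) = (-23/7*(-3))*(7 - 1*(-1)) = 69*(7 + 1)/7 = (69/7)*8 = 552/7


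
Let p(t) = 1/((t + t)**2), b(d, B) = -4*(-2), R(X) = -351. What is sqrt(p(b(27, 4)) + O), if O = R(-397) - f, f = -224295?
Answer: sqrt(57329665)/16 ≈ 473.23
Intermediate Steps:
b(d, B) = 8
O = 223944 (O = -351 - 1*(-224295) = -351 + 224295 = 223944)
p(t) = 1/(4*t**2) (p(t) = 1/((2*t)**2) = 1/(4*t**2))
sqrt(p(b(27, 4)) + O) = sqrt((1/4)/8**2 + 223944) = sqrt((1/4)*(1/64) + 223944) = sqrt(1/256 + 223944) = sqrt(57329665/256) = sqrt(57329665)/16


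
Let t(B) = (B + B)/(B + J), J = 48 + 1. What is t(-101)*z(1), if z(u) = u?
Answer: 101/26 ≈ 3.8846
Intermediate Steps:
J = 49
t(B) = 2*B/(49 + B) (t(B) = (B + B)/(B + 49) = (2*B)/(49 + B) = 2*B/(49 + B))
t(-101)*z(1) = (2*(-101)/(49 - 101))*1 = (2*(-101)/(-52))*1 = (2*(-101)*(-1/52))*1 = (101/26)*1 = 101/26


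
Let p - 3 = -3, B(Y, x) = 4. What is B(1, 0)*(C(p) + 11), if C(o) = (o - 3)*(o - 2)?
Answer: 68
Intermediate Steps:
p = 0 (p = 3 - 3 = 0)
C(o) = (-3 + o)*(-2 + o)
B(1, 0)*(C(p) + 11) = 4*((6 + 0² - 5*0) + 11) = 4*((6 + 0 + 0) + 11) = 4*(6 + 11) = 4*17 = 68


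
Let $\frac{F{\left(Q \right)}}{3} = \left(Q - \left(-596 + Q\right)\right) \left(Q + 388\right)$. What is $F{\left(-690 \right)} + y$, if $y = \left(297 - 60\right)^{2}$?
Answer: $-483807$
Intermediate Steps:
$y = 56169$ ($y = 237^{2} = 56169$)
$F{\left(Q \right)} = 693744 + 1788 Q$ ($F{\left(Q \right)} = 3 \left(Q - \left(-596 + Q\right)\right) \left(Q + 388\right) = 3 \cdot 596 \left(388 + Q\right) = 3 \left(231248 + 596 Q\right) = 693744 + 1788 Q$)
$F{\left(-690 \right)} + y = \left(693744 + 1788 \left(-690\right)\right) + 56169 = \left(693744 - 1233720\right) + 56169 = -539976 + 56169 = -483807$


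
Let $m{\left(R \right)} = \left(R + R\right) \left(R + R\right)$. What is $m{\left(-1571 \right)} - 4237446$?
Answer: $5634718$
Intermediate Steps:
$m{\left(R \right)} = 4 R^{2}$ ($m{\left(R \right)} = 2 R 2 R = 4 R^{2}$)
$m{\left(-1571 \right)} - 4237446 = 4 \left(-1571\right)^{2} - 4237446 = 4 \cdot 2468041 - 4237446 = 9872164 - 4237446 = 5634718$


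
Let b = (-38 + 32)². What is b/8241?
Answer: 12/2747 ≈ 0.0043684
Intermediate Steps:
b = 36 (b = (-6)² = 36)
b/8241 = 36/8241 = 36*(1/8241) = 12/2747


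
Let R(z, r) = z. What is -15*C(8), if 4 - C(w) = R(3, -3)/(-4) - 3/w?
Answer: -615/8 ≈ -76.875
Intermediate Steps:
C(w) = 19/4 + 3/w (C(w) = 4 - (3/(-4) - 3/w) = 4 - (3*(-¼) - 3/w) = 4 - (-¾ - 3/w) = 4 + (¾ + 3/w) = 19/4 + 3/w)
-15*C(8) = -15*(19/4 + 3/8) = -15*41/8 = -615/8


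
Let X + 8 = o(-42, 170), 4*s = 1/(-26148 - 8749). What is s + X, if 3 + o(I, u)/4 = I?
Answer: -26242545/139588 ≈ -188.00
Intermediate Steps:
o(I, u) = -12 + 4*I
s = -1/139588 (s = 1/(4*(-26148 - 8749)) = (¼)/(-34897) = (¼)*(-1/34897) = -1/139588 ≈ -7.1639e-6)
X = -188 (X = -8 + (-12 + 4*(-42)) = -8 + (-12 - 168) = -8 - 180 = -188)
s + X = -1/139588 - 188 = -26242545/139588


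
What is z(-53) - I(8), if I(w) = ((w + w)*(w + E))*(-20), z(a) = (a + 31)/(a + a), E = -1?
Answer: 118731/53 ≈ 2240.2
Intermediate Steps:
z(a) = (31 + a)/(2*a) (z(a) = (31 + a)/((2*a)) = (31 + a)*(1/(2*a)) = (31 + a)/(2*a))
I(w) = -40*w*(-1 + w) (I(w) = ((w + w)*(w - 1))*(-20) = ((2*w)*(-1 + w))*(-20) = (2*w*(-1 + w))*(-20) = -40*w*(-1 + w))
z(-53) - I(8) = (1/2)*(31 - 53)/(-53) - 40*8*(1 - 1*8) = (1/2)*(-1/53)*(-22) - 40*8*(1 - 8) = 11/53 - 40*8*(-7) = 11/53 - 1*(-2240) = 11/53 + 2240 = 118731/53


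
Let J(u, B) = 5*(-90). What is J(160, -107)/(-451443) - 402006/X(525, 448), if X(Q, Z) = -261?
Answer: 23977132/15567 ≈ 1540.3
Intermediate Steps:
J(u, B) = -450
J(160, -107)/(-451443) - 402006/X(525, 448) = -450/(-451443) - 402006/(-261) = -450*(-1/451443) - 402006*(-1/261) = 150/150481 + 134002/87 = 23977132/15567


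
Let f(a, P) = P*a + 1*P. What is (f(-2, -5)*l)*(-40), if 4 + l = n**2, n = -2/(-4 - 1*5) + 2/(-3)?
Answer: 61600/81 ≈ 760.49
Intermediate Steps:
f(a, P) = P + P*a (f(a, P) = P*a + P = P + P*a)
n = -4/9 (n = -2/(-4 - 5) + 2*(-1/3) = -2/(-9) - 2/3 = -2*(-1/9) - 2/3 = 2/9 - 2/3 = -4/9 ≈ -0.44444)
l = -308/81 (l = -4 + (-4/9)**2 = -4 + 16/81 = -308/81 ≈ -3.8025)
(f(-2, -5)*l)*(-40) = (-5*(1 - 2)*(-308/81))*(-40) = (-5*(-1)*(-308/81))*(-40) = (5*(-308/81))*(-40) = -1540/81*(-40) = 61600/81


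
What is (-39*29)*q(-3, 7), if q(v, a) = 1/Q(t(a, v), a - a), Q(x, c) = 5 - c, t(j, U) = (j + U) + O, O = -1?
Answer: -1131/5 ≈ -226.20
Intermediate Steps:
t(j, U) = -1 + U + j (t(j, U) = (j + U) - 1 = (U + j) - 1 = -1 + U + j)
q(v, a) = 1/5 (q(v, a) = 1/(5 - (a - a)) = 1/(5 - 1*0) = 1/(5 + 0) = 1/5)
(-39*29)*q(-3, 7) = -39*29*(1/5) = -1131*1/5 = -1131/5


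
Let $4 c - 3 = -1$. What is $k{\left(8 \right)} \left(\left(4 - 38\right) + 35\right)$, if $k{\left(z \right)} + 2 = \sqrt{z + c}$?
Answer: $-2 + \frac{\sqrt{34}}{2} \approx 0.91548$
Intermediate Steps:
$c = \frac{1}{2}$ ($c = \frac{3}{4} + \frac{1}{4} \left(-1\right) = \frac{3}{4} - \frac{1}{4} = \frac{1}{2} \approx 0.5$)
$k{\left(z \right)} = -2 + \sqrt{\frac{1}{2} + z}$ ($k{\left(z \right)} = -2 + \sqrt{z + \frac{1}{2}} = -2 + \sqrt{\frac{1}{2} + z}$)
$k{\left(8 \right)} \left(\left(4 - 38\right) + 35\right) = \left(-2 + \frac{\sqrt{2 + 4 \cdot 8}}{2}\right) \left(\left(4 - 38\right) + 35\right) = \left(-2 + \frac{\sqrt{2 + 32}}{2}\right) \left(-34 + 35\right) = \left(-2 + \frac{\sqrt{34}}{2}\right) 1 = -2 + \frac{\sqrt{34}}{2}$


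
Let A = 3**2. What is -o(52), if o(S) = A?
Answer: -9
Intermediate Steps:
A = 9
o(S) = 9
-o(52) = -1*9 = -9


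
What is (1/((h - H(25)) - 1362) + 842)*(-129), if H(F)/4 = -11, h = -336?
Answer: -179654043/1654 ≈ -1.0862e+5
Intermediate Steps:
H(F) = -44 (H(F) = 4*(-11) = -44)
(1/((h - H(25)) - 1362) + 842)*(-129) = (1/((-336 - 1*(-44)) - 1362) + 842)*(-129) = (1/((-336 + 44) - 1362) + 842)*(-129) = (1/(-292 - 1362) + 842)*(-129) = (1/(-1654) + 842)*(-129) = (-1/1654 + 842)*(-129) = (1392667/1654)*(-129) = -179654043/1654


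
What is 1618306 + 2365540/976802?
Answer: 790383451476/488401 ≈ 1.6183e+6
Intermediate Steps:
1618306 + 2365540/976802 = 1618306 + 2365540*(1/976802) = 1618306 + 1182770/488401 = 790383451476/488401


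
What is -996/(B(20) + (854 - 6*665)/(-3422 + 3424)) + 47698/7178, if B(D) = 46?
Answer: 19936411/2731229 ≈ 7.2994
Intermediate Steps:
-996/(B(20) + (854 - 6*665)/(-3422 + 3424)) + 47698/7178 = -996/(46 + (854 - 6*665)/(-3422 + 3424)) + 47698/7178 = -996/(46 + (854 - 3990)/2) + 47698*(1/7178) = -996/(46 - 3136*½) + 23849/3589 = -996/(46 - 1568) + 23849/3589 = -996/(-1522) + 23849/3589 = -996*(-1/1522) + 23849/3589 = 498/761 + 23849/3589 = 19936411/2731229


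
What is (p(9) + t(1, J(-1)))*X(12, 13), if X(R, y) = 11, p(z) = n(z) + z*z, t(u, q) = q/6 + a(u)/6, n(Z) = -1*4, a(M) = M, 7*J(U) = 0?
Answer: 5093/6 ≈ 848.83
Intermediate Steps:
J(U) = 0 (J(U) = (⅐)*0 = 0)
n(Z) = -4
t(u, q) = q/6 + u/6
p(z) = -4 + z² (p(z) = -4 + z*z = -4 + z²)
(p(9) + t(1, J(-1)))*X(12, 13) = ((-4 + 9²) + ((⅙)*0 + (⅙)*1))*11 = ((-4 + 81) + (0 + ⅙))*11 = (77 + ⅙)*11 = (463/6)*11 = 5093/6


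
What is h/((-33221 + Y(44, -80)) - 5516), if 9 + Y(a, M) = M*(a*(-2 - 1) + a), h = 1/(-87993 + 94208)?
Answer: -1/197052790 ≈ -5.0748e-9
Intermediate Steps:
h = 1/6215 ≈ 0.00016090
Y(a, M) = -9 - 2*M*a (Y(a, M) = -9 + M*(a*(-2 - 1) + a) = -9 + M*(a*(-3) + a) = -9 + M*(-3*a + a) = -9 + M*(-2*a) = -9 - 2*M*a)
h/((-33221 + Y(44, -80)) - 5516) = 1/(6215*((-33221 + (-9 - 2*(-80)*44)) - 5516)) = 1/(6215*((-33221 + (-9 + 7040)) - 5516)) = 1/(6215*((-33221 + 7031) - 5516)) = 1/(6215*(-26190 - 5516)) = (1/6215)/(-31706) = (1/6215)*(-1/31706) = -1/197052790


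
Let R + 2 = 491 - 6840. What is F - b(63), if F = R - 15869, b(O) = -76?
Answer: -22144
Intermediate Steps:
R = -6351 (R = -2 + (491 - 6840) = -2 - 6349 = -6351)
F = -22220 (F = -6351 - 15869 = -22220)
F - b(63) = -22220 - 1*(-76) = -22220 + 76 = -22144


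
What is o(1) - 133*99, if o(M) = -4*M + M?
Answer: -13170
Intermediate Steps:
o(M) = -3*M
o(1) - 133*99 = -3*1 - 133*99 = -3 - 13167 = -13170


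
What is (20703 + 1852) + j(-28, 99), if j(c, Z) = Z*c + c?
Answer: 19755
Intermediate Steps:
j(c, Z) = c + Z*c
(20703 + 1852) + j(-28, 99) = (20703 + 1852) - 28*(1 + 99) = 22555 - 28*100 = 22555 - 2800 = 19755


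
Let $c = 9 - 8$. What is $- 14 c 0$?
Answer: $0$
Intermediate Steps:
$c = 1$
$- 14 c 0 = \left(-14\right) 1 \cdot 0 = \left(-14\right) 0 = 0$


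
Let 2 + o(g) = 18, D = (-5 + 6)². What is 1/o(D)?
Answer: 1/16 ≈ 0.062500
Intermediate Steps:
D = 1 (D = 1² = 1)
o(g) = 16 (o(g) = -2 + 18 = 16)
1/o(D) = 1/16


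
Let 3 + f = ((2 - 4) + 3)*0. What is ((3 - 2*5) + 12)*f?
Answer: -15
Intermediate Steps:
f = -3 (f = -3 + ((2 - 4) + 3)*0 = -3 + (-2 + 3)*0 = -3 + 1*0 = -3 + 0 = -3)
((3 - 2*5) + 12)*f = ((3 - 2*5) + 12)*(-3) = ((3 - 10) + 12)*(-3) = (-7 + 12)*(-3) = 5*(-3) = -15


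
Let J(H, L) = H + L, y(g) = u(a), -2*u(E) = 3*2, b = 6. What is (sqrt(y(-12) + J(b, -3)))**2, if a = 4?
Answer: 0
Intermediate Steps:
u(E) = -3 (u(E) = -3*2/2 = -1/2*6 = -3)
y(g) = -3
(sqrt(y(-12) + J(b, -3)))**2 = (sqrt(-3 + (6 - 3)))**2 = (sqrt(-3 + 3))**2 = (sqrt(0))**2 = 0**2 = 0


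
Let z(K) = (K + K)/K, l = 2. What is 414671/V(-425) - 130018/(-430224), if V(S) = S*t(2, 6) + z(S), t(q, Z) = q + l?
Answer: -14848387145/60876696 ≈ -243.91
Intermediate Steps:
t(q, Z) = 2 + q (t(q, Z) = q + 2 = 2 + q)
z(K) = 2 (z(K) = (2*K)/K = 2)
V(S) = 2 + 4*S (V(S) = S*(2 + 2) + 2 = S*4 + 2 = 4*S + 2 = 2 + 4*S)
414671/V(-425) - 130018/(-430224) = 414671/(2 + 4*(-425)) - 130018/(-430224) = 414671/(2 - 1700) - 130018*(-1/430224) = 414671/(-1698) + 65009/215112 = 414671*(-1/1698) + 65009/215112 = -414671/1698 + 65009/215112 = -14848387145/60876696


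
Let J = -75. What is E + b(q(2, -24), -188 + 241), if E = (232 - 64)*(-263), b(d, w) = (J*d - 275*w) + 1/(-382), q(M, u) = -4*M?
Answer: -22216739/382 ≈ -58159.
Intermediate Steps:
b(d, w) = -1/382 - 275*w - 75*d (b(d, w) = (-75*d - 275*w) + 1/(-382) = (-275*w - 75*d) + 1*(-1/382) = (-275*w - 75*d) - 1/382 = -1/382 - 275*w - 75*d)
E = -44184 (E = 168*(-263) = -44184)
E + b(q(2, -24), -188 + 241) = -44184 + (-1/382 - 275*(-188 + 241) - (-300)*2) = -44184 + (-1/382 - 275*53 - 75*(-8)) = -44184 + (-1/382 - 14575 + 600) = -44184 - 5338451/382 = -22216739/382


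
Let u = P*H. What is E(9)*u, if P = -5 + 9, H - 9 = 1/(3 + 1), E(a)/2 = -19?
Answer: -1406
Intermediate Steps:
E(a) = -38 (E(a) = 2*(-19) = -38)
H = 37/4 (H = 9 + 1/(3 + 1) = 9 + 1/4 = 9 + ¼ = 37/4 ≈ 9.2500)
P = 4
u = 37 (u = 4*(37/4) = 37)
E(9)*u = -38*37 = -1406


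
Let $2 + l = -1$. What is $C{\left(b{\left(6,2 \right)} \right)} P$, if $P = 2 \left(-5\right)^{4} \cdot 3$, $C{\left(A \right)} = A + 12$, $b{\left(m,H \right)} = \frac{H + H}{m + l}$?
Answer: $50000$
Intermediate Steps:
$l = -3$ ($l = -2 - 1 = -3$)
$b{\left(m,H \right)} = \frac{2 H}{-3 + m}$ ($b{\left(m,H \right)} = \frac{H + H}{m - 3} = \frac{2 H}{-3 + m}$)
$C{\left(A \right)} = 12 + A$
$P = 3750$ ($P = 2 \cdot 625 \cdot 3 = 1250 \cdot 3 = 3750$)
$C{\left(b{\left(6,2 \right)} \right)} P = \left(12 + 2 \cdot 2 \frac{1}{-3 + 6}\right) 3750 = \left(12 + 2 \cdot 2 \cdot \frac{1}{3}\right) 3750 = \left(12 + \frac{4}{3}\right) 3750 = \frac{40}{3} \cdot 3750 = 50000$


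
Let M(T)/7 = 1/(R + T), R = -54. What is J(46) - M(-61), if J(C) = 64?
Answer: 7367/115 ≈ 64.061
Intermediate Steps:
M(T) = 7/(-54 + T)
J(46) - M(-61) = 64 - 7/(-54 - 61) = 64 - 7/(-115) = 64 - 7*(-1)/115 = 64 - 1*(-7/115) = 64 + 7/115 = 7367/115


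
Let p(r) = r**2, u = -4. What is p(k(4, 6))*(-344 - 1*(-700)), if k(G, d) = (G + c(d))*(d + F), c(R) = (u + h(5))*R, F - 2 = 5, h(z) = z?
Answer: 6016400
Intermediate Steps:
F = 7 (F = 2 + 5 = 7)
c(R) = R (c(R) = (-4 + 5)*R = 1*R = R)
k(G, d) = (7 + d)*(G + d) (k(G, d) = (G + d)*(d + 7) = (G + d)*(7 + d) = (7 + d)*(G + d))
p(k(4, 6))*(-344 - 1*(-700)) = (6**2 + 7*4 + 7*6 + 4*6)**2*(-344 - 1*(-700)) = (36 + 28 + 42 + 24)**2*(-344 + 700) = 130**2*356 = 16900*356 = 6016400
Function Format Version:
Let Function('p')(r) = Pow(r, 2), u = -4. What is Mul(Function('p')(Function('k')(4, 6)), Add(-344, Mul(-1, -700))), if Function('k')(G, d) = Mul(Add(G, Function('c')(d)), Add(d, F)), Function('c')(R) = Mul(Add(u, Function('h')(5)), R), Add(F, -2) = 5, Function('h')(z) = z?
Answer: 6016400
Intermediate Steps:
F = 7 (F = Add(2, 5) = 7)
Function('c')(R) = R (Function('c')(R) = Mul(Add(-4, 5), R) = Mul(1, R) = R)
Function('k')(G, d) = Mul(Add(7, d), Add(G, d)) (Function('k')(G, d) = Mul(Add(G, d), Add(d, 7)) = Mul(Add(G, d), Add(7, d)) = Mul(Add(7, d), Add(G, d)))
Mul(Function('p')(Function('k')(4, 6)), Add(-344, Mul(-1, -700))) = Mul(Pow(Add(Pow(6, 2), Mul(7, 4), Mul(7, 6), Mul(4, 6)), 2), Add(-344, Mul(-1, -700))) = Mul(Pow(Add(36, 28, 42, 24), 2), Add(-344, 700)) = Mul(Pow(130, 2), 356) = Mul(16900, 356) = 6016400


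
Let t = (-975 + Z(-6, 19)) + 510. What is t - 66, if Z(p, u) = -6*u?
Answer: -645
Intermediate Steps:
t = -579 (t = (-975 - 6*19) + 510 = (-975 - 114) + 510 = -1089 + 510 = -579)
t - 66 = -579 - 66 = -645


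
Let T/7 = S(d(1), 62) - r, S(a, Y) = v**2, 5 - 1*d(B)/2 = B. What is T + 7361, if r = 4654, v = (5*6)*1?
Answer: -18917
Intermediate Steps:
d(B) = 10 - 2*B
v = 30 (v = 30*1 = 30)
S(a, Y) = 900 (S(a, Y) = 30**2 = 900)
T = -26278 (T = 7*(900 - 1*4654) = 7*(900 - 4654) = 7*(-3754) = -26278)
T + 7361 = -26278 + 7361 = -18917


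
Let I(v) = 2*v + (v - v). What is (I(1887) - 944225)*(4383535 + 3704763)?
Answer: -7606647942398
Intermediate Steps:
I(v) = 2*v (I(v) = 2*v + 0 = 2*v)
(I(1887) - 944225)*(4383535 + 3704763) = (2*1887 - 944225)*(4383535 + 3704763) = (3774 - 944225)*8088298 = -940451*8088298 = -7606647942398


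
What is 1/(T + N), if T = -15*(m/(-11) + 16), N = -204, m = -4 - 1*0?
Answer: -11/4944 ≈ -0.0022249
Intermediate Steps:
m = -4 (m = -4 + 0 = -4)
T = -2700/11 (T = -15*(-4/(-11) + 16) = -15*(-4*(-1/11) + 16) = -15*(4/11 + 16) = -15*180/11 = -2700/11 ≈ -245.45)
1/(T + N) = 1/(-2700/11 - 204) = 1/(-4944/11) = -11/4944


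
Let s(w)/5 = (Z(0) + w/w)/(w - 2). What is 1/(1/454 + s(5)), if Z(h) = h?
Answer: 1362/2273 ≈ 0.59921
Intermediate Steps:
s(w) = 5/(-2 + w) (s(w) = 5*((0 + w/w)/(w - 2)) = 5*((0 + 1)/(-2 + w)) = 5*(1/(-2 + w)) = 5/(-2 + w))
1/(1/454 + s(5)) = 1/(1/454 + 5/(-2 + 5)) = 1/(1/454 + 5/3) = 1/(2273/1362) = 1362/2273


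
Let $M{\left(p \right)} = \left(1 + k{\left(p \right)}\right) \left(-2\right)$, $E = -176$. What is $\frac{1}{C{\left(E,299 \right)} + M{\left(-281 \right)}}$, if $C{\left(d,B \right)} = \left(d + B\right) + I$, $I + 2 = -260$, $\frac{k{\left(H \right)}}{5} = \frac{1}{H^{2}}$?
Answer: $- \frac{78961}{11133511} \approx -0.0070922$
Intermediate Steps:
$k{\left(H \right)} = \frac{5}{H^{2}}$
$I = -262$ ($I = -2 - 260 = -262$)
$C{\left(d,B \right)} = -262 + B + d$ ($C{\left(d,B \right)} = \left(d + B\right) - 262 = \left(B + d\right) - 262 = -262 + B + d$)
$M{\left(p \right)} = -2 - \frac{10}{p^{2}}$ ($M{\left(p \right)} = \left(1 + \frac{5}{p^{2}}\right) \left(-2\right) = -2 - \frac{10}{p^{2}}$)
$\frac{1}{C{\left(E,299 \right)} + M{\left(-281 \right)}} = \frac{1}{\left(-262 + 299 - 176\right) - \left(2 + \frac{10}{78961}\right)} = \frac{1}{-139 - \frac{157932}{78961}} = \frac{1}{- \frac{11133511}{78961}} = - \frac{78961}{11133511}$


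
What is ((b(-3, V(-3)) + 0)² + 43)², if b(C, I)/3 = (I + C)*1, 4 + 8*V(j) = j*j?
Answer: 36012001/4096 ≈ 8792.0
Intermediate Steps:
V(j) = -½ + j²/8 (V(j) = -½ + (j*j)/8 = -½ + j²/8)
b(C, I) = 3*C + 3*I (b(C, I) = 3*((I + C)*1) = 3*((C + I)*1) = 3*(C + I) = 3*C + 3*I)
((b(-3, V(-3)) + 0)² + 43)² = (((3*(-3) + 3*(-½ + (⅛)*(-3)²)) + 0)² + 43)² = (((-9 + 3*(-½ + (⅛)*9)) + 0)² + 43)² = (((-9 + 3*(-½ + 9/8)) + 0)² + 43)² = (((-9 + 3*(5/8)) + 0)² + 43)² = (((-9 + 15/8) + 0)² + 43)² = ((-57/8 + 0)² + 43)² = ((-57/8)² + 43)² = (3249/64 + 43)² = (6001/64)² = 36012001/4096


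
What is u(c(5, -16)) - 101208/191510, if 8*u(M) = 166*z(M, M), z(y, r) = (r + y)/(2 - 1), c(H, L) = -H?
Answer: -39839533/191510 ≈ -208.03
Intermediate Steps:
z(y, r) = r + y (z(y, r) = (r + y)/1 = (r + y)*1 = r + y)
u(M) = 83*M/2 (u(M) = (166*(M + M))/8 = (166*(2*M))/8 = (332*M)/8 = 83*M/2)
u(c(5, -16)) - 101208/191510 = 83*(-1*5)/2 - 101208/191510 = (83/2)*(-5) - 101208/191510 = -415/2 - 1*50604/95755 = -415/2 - 50604/95755 = -39839533/191510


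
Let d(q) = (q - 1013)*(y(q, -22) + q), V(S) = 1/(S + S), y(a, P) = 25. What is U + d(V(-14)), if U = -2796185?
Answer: -2212036175/784 ≈ -2.8215e+6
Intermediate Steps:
V(S) = 1/(2*S)
d(q) = (-1013 + q)*(25 + q) (d(q) = (q - 1013)*(25 + q) = (-1013 + q)*(25 + q))
U + d(V(-14)) = -2796185 + (-25325 + ((½)/(-14))² - 494/(-14)) = -2796185 + (-25325 + ((½)*(-1/14))² - 494*(-1)/14) = -2796185 + (-25325 + (-1/28)² - 988*(-1/28)) = -2796185 + (-25325 + 1/784 + 247/7) = -2796185 - 19827135/784 = -2212036175/784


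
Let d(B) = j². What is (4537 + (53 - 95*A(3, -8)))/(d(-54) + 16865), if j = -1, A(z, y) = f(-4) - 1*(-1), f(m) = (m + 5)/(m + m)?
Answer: 36055/134928 ≈ 0.26722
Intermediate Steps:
f(m) = (5 + m)/(2*m) (f(m) = (5 + m)/((2*m)) = (5 + m)*(1/(2*m)) = (5 + m)/(2*m))
A(z, y) = 7/8 (A(z, y) = (½)*(5 - 4)/(-4) - 1*(-1) = (½)*(-¼)*1 + 1 = -⅛ + 1 = 7/8)
d(B) = 1 (d(B) = (-1)² = 1)
(4537 + (53 - 95*A(3, -8)))/(d(-54) + 16865) = (4537 + (53 - 95*7/8))/(1 + 16865) = (4537 + (53 - 665/8))/16866 = (4537 - 241/8)*(1/16866) = (36055/8)*(1/16866) = 36055/134928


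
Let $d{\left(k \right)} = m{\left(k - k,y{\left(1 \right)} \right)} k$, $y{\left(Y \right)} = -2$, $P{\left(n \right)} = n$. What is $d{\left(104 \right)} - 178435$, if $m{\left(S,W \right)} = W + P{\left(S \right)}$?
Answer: $-178643$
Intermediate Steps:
$m{\left(S,W \right)} = S + W$ ($m{\left(S,W \right)} = W + S = S + W$)
$d{\left(k \right)} = - 2 k$ ($d{\left(k \right)} = \left(\left(k - k\right) - 2\right) k = \left(0 - 2\right) k = - 2 k$)
$d{\left(104 \right)} - 178435 = \left(-2\right) 104 - 178435 = -208 - 178435 = -178643$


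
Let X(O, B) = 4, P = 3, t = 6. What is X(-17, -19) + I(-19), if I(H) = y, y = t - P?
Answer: 7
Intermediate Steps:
y = 3 (y = 6 - 1*3 = 6 - 3 = 3)
I(H) = 3
X(-17, -19) + I(-19) = 4 + 3 = 7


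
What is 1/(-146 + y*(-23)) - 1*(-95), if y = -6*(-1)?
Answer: 26979/284 ≈ 94.996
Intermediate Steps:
y = 6
1/(-146 + y*(-23)) - 1*(-95) = 1/(-146 + 6*(-23)) - 1*(-95) = 1/(-146 - 138) + 95 = 1/(-284) + 95 = -1/284 + 95 = 26979/284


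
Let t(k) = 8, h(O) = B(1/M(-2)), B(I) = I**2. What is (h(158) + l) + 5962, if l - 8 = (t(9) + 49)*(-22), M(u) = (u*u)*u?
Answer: 301825/64 ≈ 4716.0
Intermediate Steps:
M(u) = u**3 (M(u) = u**2*u = u**3)
h(O) = 1/64 (h(O) = (1/((-2)**3))**2 = (1/(-8))**2 = (-1/8)**2 = 1/64)
l = -1246 (l = 8 + (8 + 49)*(-22) = 8 + 57*(-22) = 8 - 1254 = -1246)
(h(158) + l) + 5962 = (1/64 - 1246) + 5962 = -79743/64 + 5962 = 301825/64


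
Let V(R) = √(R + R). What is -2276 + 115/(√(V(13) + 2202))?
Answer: -2276 + 115/√(2202 + √26) ≈ -2273.6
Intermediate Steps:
V(R) = √2*√R (V(R) = √(2*R) = √2*√R)
-2276 + 115/(√(V(13) + 2202)) = -2276 + 115/(√(√2*√13 + 2202)) = -2276 + 115/(√(√26 + 2202)) = -2276 + 115/(√(2202 + √26)) = -2276 + 115/√(2202 + √26)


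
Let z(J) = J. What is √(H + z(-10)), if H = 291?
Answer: √281 ≈ 16.763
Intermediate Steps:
√(H + z(-10)) = √(291 - 10) = √281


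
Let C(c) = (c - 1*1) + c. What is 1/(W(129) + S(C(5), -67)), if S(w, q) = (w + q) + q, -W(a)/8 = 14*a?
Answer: -1/14573 ≈ -6.8620e-5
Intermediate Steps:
W(a) = -112*a
C(c) = -1 + 2*c (C(c) = (c - 1) + c = (-1 + c) + c = -1 + 2*c)
S(w, q) = w + 2*q (S(w, q) = (q + w) + q = w + 2*q)
1/(W(129) + S(C(5), -67)) = 1/(-112*129 + ((-1 + 2*5) + 2*(-67))) = 1/(-14448 + ((-1 + 10) - 134)) = 1/(-14448 + (9 - 134)) = 1/(-14448 - 125) = 1/(-14573) = -1/14573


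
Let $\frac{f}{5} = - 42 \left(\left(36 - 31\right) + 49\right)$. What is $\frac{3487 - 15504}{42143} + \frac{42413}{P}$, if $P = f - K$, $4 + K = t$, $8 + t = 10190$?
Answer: $- \frac{292284695}{129547582} \approx -2.2562$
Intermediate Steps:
$t = 10182$ ($t = -8 + 10190 = 10182$)
$K = 10178$ ($K = -4 + 10182 = 10178$)
$f = -11340$ ($f = 5 \left(- 42 \left(\left(36 - 31\right) + 49\right)\right) = 5 \left(- 42 \left(5 + 49\right)\right) = 5 \left(\left(-42\right) 54\right) = 5 \left(-2268\right) = -11340$)
$P = -21518$ ($P = -11340 - 10178 = -21518$)
$\frac{3487 - 15504}{42143} + \frac{42413}{P} = \frac{3487 - 15504}{42143} + \frac{42413}{-21518} = \left(-12017\right) \frac{1}{42143} + 42413 \left(- \frac{1}{21518}\right) = - \frac{12017}{42143} - \frac{6059}{3074} = - \frac{292284695}{129547582}$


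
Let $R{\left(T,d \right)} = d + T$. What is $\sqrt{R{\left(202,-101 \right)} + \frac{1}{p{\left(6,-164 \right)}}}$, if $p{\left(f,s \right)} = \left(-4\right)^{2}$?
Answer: $\frac{7 \sqrt{33}}{4} \approx 10.053$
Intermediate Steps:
$p{\left(f,s \right)} = 16$
$R{\left(T,d \right)} = T + d$
$\sqrt{R{\left(202,-101 \right)} + \frac{1}{p{\left(6,-164 \right)}}} = \sqrt{\left(202 - 101\right) + \frac{1}{16}} = \sqrt{101 + \frac{1}{16}} = \sqrt{\frac{1617}{16}} = \frac{7 \sqrt{33}}{4}$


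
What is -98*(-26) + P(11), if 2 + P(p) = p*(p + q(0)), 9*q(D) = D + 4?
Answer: 24047/9 ≈ 2671.9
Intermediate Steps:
q(D) = 4/9 + D/9 (q(D) = (D + 4)/9 = (4 + D)/9 = 4/9 + D/9)
P(p) = -2 + p*(4/9 + p) (P(p) = -2 + p*(p + (4/9 + (⅑)*0)) = -2 + p*(p + (4/9 + 0)) = -2 + p*(p + 4/9) = -2 + p*(4/9 + p))
-98*(-26) + P(11) = -98*(-26) + (-2 + 11² + (4/9)*11) = 2548 + (-2 + 121 + 44/9) = 2548 + 1115/9 = 24047/9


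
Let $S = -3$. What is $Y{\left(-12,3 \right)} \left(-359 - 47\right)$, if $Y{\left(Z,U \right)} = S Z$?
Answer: $-14616$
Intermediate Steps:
$Y{\left(Z,U \right)} = - 3 Z$
$Y{\left(-12,3 \right)} \left(-359 - 47\right) = \left(-3\right) \left(-12\right) \left(-359 - 47\right) = 36 \left(-406\right) = -14616$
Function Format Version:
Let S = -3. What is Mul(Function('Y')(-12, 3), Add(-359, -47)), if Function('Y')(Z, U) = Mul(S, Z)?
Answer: -14616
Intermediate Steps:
Function('Y')(Z, U) = Mul(-3, Z)
Mul(Function('Y')(-12, 3), Add(-359, -47)) = Mul(Mul(-3, -12), Add(-359, -47)) = Mul(36, -406) = -14616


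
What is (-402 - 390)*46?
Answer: -36432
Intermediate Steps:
(-402 - 390)*46 = -792*46 = -36432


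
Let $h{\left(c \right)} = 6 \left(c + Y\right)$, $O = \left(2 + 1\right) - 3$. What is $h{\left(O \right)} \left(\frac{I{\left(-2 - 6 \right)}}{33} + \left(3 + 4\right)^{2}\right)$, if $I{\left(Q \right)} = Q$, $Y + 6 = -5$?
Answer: $-3218$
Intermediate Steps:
$Y = -11$ ($Y = -6 - 5 = -11$)
$O = 0$ ($O = 3 - 3 = 0$)
$h{\left(c \right)} = -66 + 6 c$ ($h{\left(c \right)} = 6 \left(c - 11\right) = 6 \left(-11 + c\right) = -66 + 6 c$)
$h{\left(O \right)} \left(\frac{I{\left(-2 - 6 \right)}}{33} + \left(3 + 4\right)^{2}\right) = \left(-66 + 6 \cdot 0\right) \left(\frac{-2 - 6}{33} + \left(3 + 4\right)^{2}\right) = \left(-66 + 0\right) \left(\left(-8\right) \frac{1}{33} + 7^{2}\right) = - 66 \left(- \frac{8}{33} + 49\right) = \left(-66\right) \frac{1609}{33} = -3218$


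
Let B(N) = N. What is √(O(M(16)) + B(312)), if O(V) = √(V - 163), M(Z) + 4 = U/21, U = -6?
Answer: √(15288 + 7*I*√8197)/7 ≈ 17.667 + 0.36604*I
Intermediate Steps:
M(Z) = -30/7 (M(Z) = -4 - 6/21 = -4 - 6*1/21 = -4 - 2/7 = -30/7)
O(V) = √(-163 + V)
√(O(M(16)) + B(312)) = √(√(-163 - 30/7) + 312) = √(√(-1171/7) + 312) = √(I*√8197/7 + 312) = √(312 + I*√8197/7)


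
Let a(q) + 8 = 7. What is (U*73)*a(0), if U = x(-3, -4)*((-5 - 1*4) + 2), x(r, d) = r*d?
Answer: 6132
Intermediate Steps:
x(r, d) = d*r
a(q) = -1 (a(q) = -8 + 7 = -1)
U = -84 (U = (-4*(-3))*((-5 - 1*4) + 2) = 12*((-5 - 4) + 2) = 12*(-9 + 2) = 12*(-7) = -84)
(U*73)*a(0) = -84*73*(-1) = -6132*(-1) = 6132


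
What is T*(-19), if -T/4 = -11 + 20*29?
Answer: 43244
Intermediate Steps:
T = -2276 (T = -4*(-11 + 20*29) = -4*(-11 + 580) = -4*569 = -2276)
T*(-19) = -2276*(-19) = 43244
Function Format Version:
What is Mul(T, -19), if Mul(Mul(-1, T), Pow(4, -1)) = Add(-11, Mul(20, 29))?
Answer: 43244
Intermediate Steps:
T = -2276 (T = Mul(-4, Add(-11, Mul(20, 29))) = Mul(-4, Add(-11, 580)) = Mul(-4, 569) = -2276)
Mul(T, -19) = Mul(-2276, -19) = 43244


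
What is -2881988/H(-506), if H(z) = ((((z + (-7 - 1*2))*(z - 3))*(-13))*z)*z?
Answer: 720497/218126989795 ≈ 3.3031e-6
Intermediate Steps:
H(z) = -13*z²*(-9 + z)*(-3 + z) (H(z) = ((((z + (-7 - 2))*(-3 + z))*(-13))*z)*z = ((((z - 9)*(-3 + z))*(-13))*z)*z = ((((-9 + z)*(-3 + z))*(-13))*z)*z = ((-13*(-9 + z)*(-3 + z))*z)*z = (-13*z*(-9 + z)*(-3 + z))*z = -13*z²*(-9 + z)*(-3 + z))
-2881988/H(-506) = -2881988*1/(3328468*(-27 - 1*(-506)² + 12*(-506))) = -2881988*1/(3328468*(-27 - 1*256036 - 6072)) = -2881988*1/(3328468*(-27 - 256036 - 6072)) = -2881988/(13*256036*(-262135)) = -2881988/(-872507959180) = -2881988*(-1/872507959180) = 720497/218126989795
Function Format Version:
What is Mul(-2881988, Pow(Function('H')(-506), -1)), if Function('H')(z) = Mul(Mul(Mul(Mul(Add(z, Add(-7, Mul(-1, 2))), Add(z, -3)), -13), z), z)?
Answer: Rational(720497, 218126989795) ≈ 3.3031e-6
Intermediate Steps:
Function('H')(z) = Mul(-13, Pow(z, 2), Add(-9, z), Add(-3, z)) (Function('H')(z) = Mul(Mul(Mul(Mul(Add(z, Add(-7, -2)), Add(-3, z)), -13), z), z) = Mul(Mul(Mul(Mul(Add(z, -9), Add(-3, z)), -13), z), z) = Mul(Mul(Mul(Mul(Add(-9, z), Add(-3, z)), -13), z), z) = Mul(Mul(Mul(-13, Add(-9, z), Add(-3, z)), z), z) = Mul(Mul(-13, z, Add(-9, z), Add(-3, z)), z) = Mul(-13, Pow(z, 2), Add(-9, z), Add(-3, z)))
Mul(-2881988, Pow(Function('H')(-506), -1)) = Mul(-2881988, Pow(Mul(13, Pow(-506, 2), Add(-27, Mul(-1, Pow(-506, 2)), Mul(12, -506))), -1)) = Mul(-2881988, Pow(Mul(13, 256036, Add(-27, Mul(-1, 256036), -6072)), -1)) = Mul(-2881988, Pow(Mul(13, 256036, Add(-27, -256036, -6072)), -1)) = Mul(-2881988, Pow(Mul(13, 256036, -262135), -1)) = Mul(-2881988, Pow(-872507959180, -1)) = Mul(-2881988, Rational(-1, 872507959180)) = Rational(720497, 218126989795)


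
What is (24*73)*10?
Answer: 17520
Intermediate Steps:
(24*73)*10 = 1752*10 = 17520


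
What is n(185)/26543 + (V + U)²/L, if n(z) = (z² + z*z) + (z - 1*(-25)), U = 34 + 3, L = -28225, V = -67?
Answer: 76561592/29967047 ≈ 2.5549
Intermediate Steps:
U = 37
n(z) = 25 + z + 2*z² (n(z) = (z² + z²) + (z + 25) = 2*z² + (25 + z) = 25 + z + 2*z²)
n(185)/26543 + (V + U)²/L = (25 + 185 + 2*185²)/26543 + (-67 + 37)²/(-28225) = (25 + 185 + 2*34225)*(1/26543) + (-30)²*(-1/28225) = (25 + 185 + 68450)*(1/26543) + 900*(-1/28225) = 68660*(1/26543) - 36/1129 = 68660/26543 - 36/1129 = 76561592/29967047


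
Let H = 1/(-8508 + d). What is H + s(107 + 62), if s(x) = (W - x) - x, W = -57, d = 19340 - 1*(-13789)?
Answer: -9725294/24621 ≈ -395.00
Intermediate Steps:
d = 33129 (d = 19340 + 13789 = 33129)
H = 1/24621 (H = 1/(-8508 + 33129) = 1/24621 ≈ 4.0616e-5)
s(x) = -57 - 2*x (s(x) = (-57 - x) - x = -57 - 2*x)
H + s(107 + 62) = 1/24621 + (-57 - 2*(107 + 62)) = 1/24621 + (-57 - 2*169) = 1/24621 + (-57 - 338) = 1/24621 - 395 = -9725294/24621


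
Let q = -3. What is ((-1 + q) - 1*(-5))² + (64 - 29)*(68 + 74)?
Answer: 4971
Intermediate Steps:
((-1 + q) - 1*(-5))² + (64 - 29)*(68 + 74) = ((-1 - 3) - 1*(-5))² + (64 - 29)*(68 + 74) = (-4 + 5)² + 35*142 = 1² + 4970 = 1 + 4970 = 4971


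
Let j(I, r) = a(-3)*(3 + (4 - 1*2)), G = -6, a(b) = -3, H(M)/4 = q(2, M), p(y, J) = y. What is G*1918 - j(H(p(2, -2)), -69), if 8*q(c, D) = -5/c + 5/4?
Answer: -11493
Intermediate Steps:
q(c, D) = 5/32 - 5/(8*c) (q(c, D) = (-5/c + 5/4)/8 = (5/4 - 5/c)/8 = 5/32 - 5/(8*c))
H(M) = -5/8 (H(M) = 4*((5/32)*(-4 + 2)/2) = 4*((5/32)*(1/2)*(-2)) = 4*(-5/32) = -5/8)
j(I, r) = -15 (j(I, r) = -3*(3 + (4 - 1*2)) = -3*(3 + (4 - 2)) = -3*(3 + 2) = -3*5 = -15)
G*1918 - j(H(p(2, -2)), -69) = -6*1918 - 1*(-15) = -11508 + 15 = -11493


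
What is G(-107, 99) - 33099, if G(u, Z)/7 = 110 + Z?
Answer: -31636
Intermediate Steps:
G(u, Z) = 770 + 7*Z (G(u, Z) = 7*(110 + Z) = 770 + 7*Z)
G(-107, 99) - 33099 = (770 + 7*99) - 33099 = (770 + 693) - 33099 = 1463 - 33099 = -31636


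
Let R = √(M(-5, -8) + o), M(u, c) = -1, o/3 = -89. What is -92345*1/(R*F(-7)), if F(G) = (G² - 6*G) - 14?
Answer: 8395*I*√67/938 ≈ 73.258*I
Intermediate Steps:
o = -267 (o = 3*(-89) = -267)
F(G) = -14 + G² - 6*G
R = 2*I*√67 (R = √(-1 - 267) = √(-268) = 2*I*√67 ≈ 16.371*I)
-92345*1/(R*F(-7)) = -92345*(-I*√67/(134*(-14 + (-7)² - 6*(-7)))) = -92345*(-I*√67/(134*(-14 + 49 + 42))) = -92345*(-I*√67/10318) = -(-8395)*I*√67/938 = 8395*I*√67/938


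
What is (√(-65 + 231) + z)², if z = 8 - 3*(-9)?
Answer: (35 + √166)² ≈ 2292.9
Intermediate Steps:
z = 35 (z = 8 + 27 = 35)
(√(-65 + 231) + z)² = (√(-65 + 231) + 35)² = (√166 + 35)² = (35 + √166)²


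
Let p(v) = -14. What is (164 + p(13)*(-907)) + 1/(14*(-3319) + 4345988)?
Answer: 55300451965/4299522 ≈ 12862.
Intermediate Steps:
(164 + p(13)*(-907)) + 1/(14*(-3319) + 4345988) = (164 - 14*(-907)) + 1/(14*(-3319) + 4345988) = (164 + 12698) + 1/(-46466 + 4345988) = 12862 + 1/4299522 = 55300451965/4299522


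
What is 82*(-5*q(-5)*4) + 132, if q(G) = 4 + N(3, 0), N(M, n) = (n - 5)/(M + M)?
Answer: -15184/3 ≈ -5061.3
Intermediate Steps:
N(M, n) = (-5 + n)/(2*M) (N(M, n) = (-5 + n)/((2*M)) = (-5 + n)*(1/(2*M)) = (-5 + n)/(2*M))
q(G) = 19/6 (q(G) = 4 + (½)*(-5 + 0)/3 = 4 + (½)*(⅓)*(-5) = 4 - ⅚ = 19/6)
82*(-5*q(-5)*4) + 132 = 82*(-5*19/6*4) + 132 = 82*(-95/6*4) + 132 = 82*(-190/3) + 132 = -15580/3 + 132 = -15184/3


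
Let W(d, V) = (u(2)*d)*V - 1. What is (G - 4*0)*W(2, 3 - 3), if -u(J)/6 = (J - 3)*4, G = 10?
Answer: -10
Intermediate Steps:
u(J) = 72 - 24*J (u(J) = -6*(J - 3)*4 = -6*(-3 + J)*4 = -6*(-12 + 4*J) = 72 - 24*J)
W(d, V) = -1 + 24*V*d (W(d, V) = ((72 - 24*2)*d)*V - 1 = ((72 - 48)*d)*V - 1 = (24*d)*V - 1 = 24*V*d - 1 = -1 + 24*V*d)
(G - 4*0)*W(2, 3 - 3) = (10 - 4*0)*(-1 + 24*(3 - 3)*2) = (10 + 0)*(-1 + 24*0*2) = 10*(-1 + 0) = 10*(-1) = -10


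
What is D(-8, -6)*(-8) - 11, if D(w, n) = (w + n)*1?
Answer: 101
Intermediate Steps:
D(w, n) = n + w (D(w, n) = (n + w)*1 = n + w)
D(-8, -6)*(-8) - 11 = (-6 - 8)*(-8) - 11 = -14*(-8) - 11 = 112 - 11 = 101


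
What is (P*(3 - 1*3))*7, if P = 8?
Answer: 0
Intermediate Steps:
(P*(3 - 1*3))*7 = (8*(3 - 1*3))*7 = (8*(3 - 3))*7 = (8*0)*7 = 0*7 = 0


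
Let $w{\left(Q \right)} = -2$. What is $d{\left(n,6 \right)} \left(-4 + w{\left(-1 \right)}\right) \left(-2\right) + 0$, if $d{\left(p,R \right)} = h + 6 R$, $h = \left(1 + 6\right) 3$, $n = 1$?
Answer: $684$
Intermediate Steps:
$h = 21$ ($h = 7 \cdot 3 = 21$)
$d{\left(p,R \right)} = 21 + 6 R$
$d{\left(n,6 \right)} \left(-4 + w{\left(-1 \right)}\right) \left(-2\right) + 0 = \left(21 + 6 \cdot 6\right) \left(-4 - 2\right) \left(-2\right) + 0 = \left(21 + 36\right) \left(\left(-6\right) \left(-2\right)\right) + 0 = 57 \cdot 12 + 0 = 684 + 0 = 684$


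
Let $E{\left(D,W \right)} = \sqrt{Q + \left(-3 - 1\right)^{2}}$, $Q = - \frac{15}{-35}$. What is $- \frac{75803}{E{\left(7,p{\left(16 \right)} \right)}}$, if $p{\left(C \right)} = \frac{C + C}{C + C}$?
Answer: $- \frac{75803 \sqrt{805}}{115} \approx -18702.0$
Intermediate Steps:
$Q = \frac{3}{7}$ ($Q = \left(-15\right) \left(- \frac{1}{35}\right) = \frac{3}{7} \approx 0.42857$)
$p{\left(C \right)} = 1$ ($p{\left(C \right)} = \frac{2 C}{2 C} = 2 C \frac{1}{2 C} = 1$)
$E{\left(D,W \right)} = \frac{\sqrt{805}}{7}$ ($E{\left(D,W \right)} = \sqrt{\frac{3}{7} + \left(-3 - 1\right)^{2}} = \sqrt{\frac{3}{7} + \left(-4\right)^{2}} = \sqrt{\frac{3}{7} + 16} = \sqrt{\frac{115}{7}} = \frac{\sqrt{805}}{7}$)
$- \frac{75803}{E{\left(7,p{\left(16 \right)} \right)}} = - \frac{75803}{\frac{1}{7} \sqrt{805}} = - 75803 \frac{\sqrt{805}}{115} = - \frac{75803 \sqrt{805}}{115}$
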